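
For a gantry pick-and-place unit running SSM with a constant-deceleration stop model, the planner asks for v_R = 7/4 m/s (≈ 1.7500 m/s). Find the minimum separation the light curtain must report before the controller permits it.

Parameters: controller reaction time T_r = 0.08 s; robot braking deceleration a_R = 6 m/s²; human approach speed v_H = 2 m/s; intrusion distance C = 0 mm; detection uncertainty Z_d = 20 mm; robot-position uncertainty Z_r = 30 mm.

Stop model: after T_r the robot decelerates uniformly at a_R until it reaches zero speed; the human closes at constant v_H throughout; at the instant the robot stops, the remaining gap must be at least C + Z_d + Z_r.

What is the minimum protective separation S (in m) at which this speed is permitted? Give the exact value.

T_s = v_R/a_R = (7/4)/6 = 0.2917 s
robot covers v_R·T_r = 1.7500·0.0800 = 0.1400 m before braking
robot under decel: 1.7500²/(2·6.0000) = 0.2552 m
human closes 2.0000·0.3717 = 0.7433 m
residual clearance needed = 0.0000+0.0200+0.0300 = 0.0500 m
S_min ≈ 0.1400+0.2552+0.7433+0.0500  ⇒  S_min = 1141/960 m

S_min = 1141/960 m = 1.1885 m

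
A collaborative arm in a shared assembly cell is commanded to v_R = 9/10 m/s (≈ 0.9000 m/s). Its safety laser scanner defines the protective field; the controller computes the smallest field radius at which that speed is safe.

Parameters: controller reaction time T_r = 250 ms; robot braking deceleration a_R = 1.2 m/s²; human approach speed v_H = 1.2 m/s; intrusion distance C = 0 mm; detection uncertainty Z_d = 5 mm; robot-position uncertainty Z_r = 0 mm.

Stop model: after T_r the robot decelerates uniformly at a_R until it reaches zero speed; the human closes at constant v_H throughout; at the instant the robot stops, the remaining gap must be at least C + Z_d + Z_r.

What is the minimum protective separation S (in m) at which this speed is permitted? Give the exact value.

braking lasts T_s = (9/10)/(6/5) = 0.7500 s
reaction-phase robot travel = 0.9000·0.2500 = 0.2250 m
robot covers 0.9000·0.7500 − ½·1.2000·0.7500² = 0.3375 m while stopping
person approaches 1.2000·(0.2500+0.7500) = 1.2000 m
C+Z_d+Z_r = 0.0000+0.0050+0.0000 = 0.0050 m
S_min ≈ 0.2250+0.3375+1.2000+0.0050  ⇒  S_min = 707/400 m

S_min = 707/400 m = 1.7675 m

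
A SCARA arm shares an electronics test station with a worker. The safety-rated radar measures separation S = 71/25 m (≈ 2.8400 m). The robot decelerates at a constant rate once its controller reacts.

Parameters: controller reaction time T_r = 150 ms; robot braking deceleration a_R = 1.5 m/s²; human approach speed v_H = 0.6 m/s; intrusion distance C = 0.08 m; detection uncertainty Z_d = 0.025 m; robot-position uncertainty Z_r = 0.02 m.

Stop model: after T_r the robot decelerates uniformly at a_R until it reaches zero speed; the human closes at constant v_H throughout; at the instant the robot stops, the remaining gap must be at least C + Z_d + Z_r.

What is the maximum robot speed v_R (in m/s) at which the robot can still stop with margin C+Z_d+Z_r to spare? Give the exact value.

v_R_max = 21/10 m/s = 2.1000 m/s

quadratic (1/3)·v² + (11/20)·v + (-21/8) = 0
  disc = (11/20)² − 4·(1/3)·(-21/8) = 1521/400 ; √disc = 39/20
  v_R = (−(11/20) + 39/20) / (2·(1/3)) = 21/10 m/s
check:
braking lasts T_s = (21/10)/(3/2) = 1.4000 s
robot covers v_R·T_r = 2.1000·0.1500 = 0.3150 m before braking
robot under decel: 2.1000²/(2·1.5000) = 1.4700 m
human over T_r+T_s: 0.6000·(0.1500+1.4000) = 0.9300 m
residual clearance needed = 0.0800+0.0250+0.0200 = 0.1250 m
sum ≈ 0.3150+1.4700+0.9300+0.1250 ≈ 2.8400 m = S ✓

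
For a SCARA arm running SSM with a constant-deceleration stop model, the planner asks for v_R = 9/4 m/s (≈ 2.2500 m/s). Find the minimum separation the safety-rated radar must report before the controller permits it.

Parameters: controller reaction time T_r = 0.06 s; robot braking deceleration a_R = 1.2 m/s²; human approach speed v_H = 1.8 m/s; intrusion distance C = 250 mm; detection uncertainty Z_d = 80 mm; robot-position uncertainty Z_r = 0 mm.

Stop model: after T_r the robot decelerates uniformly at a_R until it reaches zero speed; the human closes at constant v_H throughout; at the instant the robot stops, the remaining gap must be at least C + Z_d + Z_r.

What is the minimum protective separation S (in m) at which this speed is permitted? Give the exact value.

S_min = 48459/8000 m = 6.0574 m

braking lasts T_s = (9/4)/(6/5) = 1.8750 s
robot covers v_R·T_r = 2.2500·0.0600 = 0.1350 m before braking
robot under decel: 2.2500²/(2·1.2000) = 2.1094 m
person approaches 1.8000·(0.0600+1.8750) = 3.4830 m
C+Z_d+Z_r = 0.2500+0.0800+0.0000 = 0.3300 m
S_min ≈ 0.1350+2.1094+3.4830+0.3300  ⇒  S_min = 48459/8000 m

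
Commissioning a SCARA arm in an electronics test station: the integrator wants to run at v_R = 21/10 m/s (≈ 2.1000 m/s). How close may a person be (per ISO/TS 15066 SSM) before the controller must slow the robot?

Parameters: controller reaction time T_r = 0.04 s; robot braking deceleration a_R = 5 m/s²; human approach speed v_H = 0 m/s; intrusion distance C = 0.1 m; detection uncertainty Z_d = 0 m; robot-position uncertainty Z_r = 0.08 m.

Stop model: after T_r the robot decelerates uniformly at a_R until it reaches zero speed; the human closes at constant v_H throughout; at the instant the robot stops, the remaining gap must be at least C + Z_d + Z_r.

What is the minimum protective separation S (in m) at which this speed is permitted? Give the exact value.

braking lasts T_s = (21/10)/5 = 0.4200 s
robot in T_r: 2.1000·0.0400 = 0.0840 m
robot under decel: 2.1000²/(2·5.0000) = 0.4410 m
human closes 0.0000·0.4600 = 0.0000 m
margins: 0.1000+0.0000+0.0800 = 0.1800 m
S_min ≈ 0.0840+0.4410+0.0000+0.1800  ⇒  S_min = 141/200 m

S_min = 141/200 m = 0.7050 m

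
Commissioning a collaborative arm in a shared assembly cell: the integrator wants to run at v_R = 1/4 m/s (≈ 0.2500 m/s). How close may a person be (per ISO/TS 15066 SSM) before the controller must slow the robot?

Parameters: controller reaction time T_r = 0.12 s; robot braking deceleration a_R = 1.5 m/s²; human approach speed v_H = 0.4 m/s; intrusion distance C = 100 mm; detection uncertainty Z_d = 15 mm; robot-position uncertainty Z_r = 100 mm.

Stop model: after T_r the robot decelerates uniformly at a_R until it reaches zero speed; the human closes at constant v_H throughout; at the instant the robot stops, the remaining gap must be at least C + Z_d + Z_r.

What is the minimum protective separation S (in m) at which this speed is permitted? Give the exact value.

S_min = 761/2000 m = 0.3805 m

braking lasts T_s = (1/4)/(3/2) = 0.1667 s
robot in T_r: 0.2500·0.1200 = 0.0300 m
robot covers 0.2500·0.1667 − ½·1.5000·0.1667² = 0.0208 m while stopping
human closes 0.4000·0.2867 = 0.1147 m
residual clearance needed = 0.1000+0.0150+0.1000 = 0.2150 m
S_min ≈ 0.0300+0.0208+0.1147+0.2150  ⇒  S_min = 761/2000 m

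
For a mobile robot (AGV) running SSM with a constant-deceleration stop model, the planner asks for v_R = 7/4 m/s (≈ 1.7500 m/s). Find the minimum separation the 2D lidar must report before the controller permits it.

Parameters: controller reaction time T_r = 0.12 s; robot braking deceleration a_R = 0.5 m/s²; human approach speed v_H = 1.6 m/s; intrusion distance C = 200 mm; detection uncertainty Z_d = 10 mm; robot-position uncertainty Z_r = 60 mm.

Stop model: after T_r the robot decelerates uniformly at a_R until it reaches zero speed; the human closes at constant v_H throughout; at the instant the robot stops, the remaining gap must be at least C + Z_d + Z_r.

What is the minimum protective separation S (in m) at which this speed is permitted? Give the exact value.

S_min = 18669/2000 m = 9.3345 m

stop time T_s = (7/4)/(1/2) = 3.5000 s
reaction-phase robot travel = 1.7500·0.1200 = 0.2100 m
robot under decel: 1.7500²/(2·0.5000) = 3.0625 m
human closes 1.6000·3.6200 = 5.7920 m
residual clearance needed = 0.2000+0.0100+0.0600 = 0.2700 m
S_min ≈ 0.2100+3.0625+5.7920+0.2700  ⇒  S_min = 18669/2000 m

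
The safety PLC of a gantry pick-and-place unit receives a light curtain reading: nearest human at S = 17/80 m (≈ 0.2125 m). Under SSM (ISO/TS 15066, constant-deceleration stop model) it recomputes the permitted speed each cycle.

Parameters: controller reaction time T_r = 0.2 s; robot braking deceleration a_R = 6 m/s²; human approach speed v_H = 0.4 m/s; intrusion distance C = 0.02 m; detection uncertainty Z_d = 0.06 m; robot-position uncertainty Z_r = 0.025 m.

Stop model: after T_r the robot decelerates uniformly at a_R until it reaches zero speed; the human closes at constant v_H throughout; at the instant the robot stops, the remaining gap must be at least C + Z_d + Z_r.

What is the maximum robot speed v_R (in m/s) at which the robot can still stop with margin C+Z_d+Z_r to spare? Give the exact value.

v_R_max = 1/10 m/s = 0.1000 m/s

at the boundary: (1/12)·v² + (4/15)·v + (-11/400) = 0
  disc = (4/15)² − 4·(1/12)·(-11/400) = 289/3600 ; √disc = 17/60
  v_R = (−(4/15) + 17/60) / (2·(1/12)) = 1/10 m/s
check:
stop time T_s = (1/10)/6 = 0.0167 s
robot covers v_R·T_r = 0.1000·0.2000 = 0.0200 m before braking
robot covers 0.1000·0.0167 − ½·6.0000·0.0167² = 0.0008 m while stopping
person approaches 0.4000·(0.2000+0.0167) = 0.0867 m
margins: 0.0200+0.0600+0.0250 = 0.1050 m
sum ≈ 0.0200+0.0008+0.0867+0.1050 ≈ 0.2125 m = S ✓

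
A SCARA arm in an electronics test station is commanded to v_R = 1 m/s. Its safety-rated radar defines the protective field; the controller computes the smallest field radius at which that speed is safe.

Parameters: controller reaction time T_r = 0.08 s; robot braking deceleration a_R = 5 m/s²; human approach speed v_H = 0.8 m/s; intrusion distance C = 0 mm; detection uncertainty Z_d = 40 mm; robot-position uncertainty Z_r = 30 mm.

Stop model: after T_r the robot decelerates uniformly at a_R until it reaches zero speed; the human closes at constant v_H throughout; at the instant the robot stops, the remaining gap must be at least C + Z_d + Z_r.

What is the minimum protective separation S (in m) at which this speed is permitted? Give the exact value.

T_s = v_R/a_R = 1/5 = 0.2000 s
robot covers v_R·T_r = 1.0000·0.0800 = 0.0800 m before braking
robot covers 1.0000·0.2000 − ½·5.0000·0.2000² = 0.1000 m while stopping
human over T_r+T_s: 0.8000·(0.0800+0.2000) = 0.2240 m
residual clearance needed = 0.0000+0.0400+0.0300 = 0.0700 m
S_min ≈ 0.0800+0.1000+0.2240+0.0700  ⇒  S_min = 237/500 m

S_min = 237/500 m = 0.4740 m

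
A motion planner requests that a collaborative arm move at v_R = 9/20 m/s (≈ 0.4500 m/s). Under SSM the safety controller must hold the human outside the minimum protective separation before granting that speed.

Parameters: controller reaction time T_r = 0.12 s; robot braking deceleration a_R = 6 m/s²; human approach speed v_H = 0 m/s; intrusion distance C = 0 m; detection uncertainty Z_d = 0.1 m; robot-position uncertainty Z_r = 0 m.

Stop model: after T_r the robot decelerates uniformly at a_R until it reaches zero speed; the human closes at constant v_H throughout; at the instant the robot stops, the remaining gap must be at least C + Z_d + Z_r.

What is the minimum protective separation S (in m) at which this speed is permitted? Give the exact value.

T_s = v_R/a_R = (9/20)/6 = 0.0750 s
robot covers v_R·T_r = 0.4500·0.1200 = 0.0540 m before braking
robot covers 0.4500·0.0750 − ½·6.0000·0.0750² = 0.0169 m while stopping
person approaches 0.0000·(0.1200+0.0750) = 0.0000 m
margins: 0.0000+0.1000+0.0000 = 0.1000 m
S_min ≈ 0.0540+0.0169+0.0000+0.1000  ⇒  S_min = 1367/8000 m

S_min = 1367/8000 m = 0.1709 m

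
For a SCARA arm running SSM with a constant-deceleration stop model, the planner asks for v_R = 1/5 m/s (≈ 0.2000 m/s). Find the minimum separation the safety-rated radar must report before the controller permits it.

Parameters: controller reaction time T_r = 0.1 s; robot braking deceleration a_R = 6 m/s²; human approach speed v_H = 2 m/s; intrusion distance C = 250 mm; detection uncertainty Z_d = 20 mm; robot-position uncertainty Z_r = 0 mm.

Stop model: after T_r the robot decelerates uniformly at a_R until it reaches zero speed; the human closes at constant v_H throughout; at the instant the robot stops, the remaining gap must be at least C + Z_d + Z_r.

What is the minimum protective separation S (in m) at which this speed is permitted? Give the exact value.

braking lasts T_s = (1/5)/6 = 0.0333 s
robot covers v_R·T_r = 0.2000·0.1000 = 0.0200 m before braking
robot under decel: 0.2000²/(2·6.0000) = 0.0033 m
human closes 2.0000·0.1333 = 0.2667 m
margins: 0.2500+0.0200+0.0000 = 0.2700 m
S_min ≈ 0.0200+0.0033+0.2667+0.2700  ⇒  S_min = 14/25 m

S_min = 14/25 m = 0.5600 m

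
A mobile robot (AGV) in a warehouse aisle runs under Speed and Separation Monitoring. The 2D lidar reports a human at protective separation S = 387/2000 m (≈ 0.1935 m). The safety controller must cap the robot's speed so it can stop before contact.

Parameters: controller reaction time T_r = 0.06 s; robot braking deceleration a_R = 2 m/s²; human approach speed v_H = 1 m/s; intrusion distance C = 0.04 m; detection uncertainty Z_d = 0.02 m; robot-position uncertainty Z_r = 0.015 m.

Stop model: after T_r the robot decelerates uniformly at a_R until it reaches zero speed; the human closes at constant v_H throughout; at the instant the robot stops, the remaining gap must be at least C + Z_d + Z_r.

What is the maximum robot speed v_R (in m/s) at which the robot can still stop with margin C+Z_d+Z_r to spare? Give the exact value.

v_R_max = 1/10 m/s = 0.1000 m/s

at the boundary: (1/4)·v² + (14/25)·v + (-117/2000) = 0
  disc = (14/25)² − 4·(1/4)·(-117/2000) = 3721/10000 ; √disc = 61/100
  v_R = (−(14/25) + 61/100) / (2·(1/4)) = 1/10 m/s
check:
braking lasts T_s = (1/10)/2 = 0.0500 s
robot in T_r: 0.1000·0.0600 = 0.0060 m
braking distance = 0.1000²/(2·2.0000) = 0.0025 m
person approaches 1.0000·(0.0600+0.0500) = 0.1100 m
C+Z_d+Z_r = 0.0400+0.0200+0.0150 = 0.0750 m
sum ≈ 0.0060+0.0025+0.1100+0.0750 ≈ 0.1935 m = S ✓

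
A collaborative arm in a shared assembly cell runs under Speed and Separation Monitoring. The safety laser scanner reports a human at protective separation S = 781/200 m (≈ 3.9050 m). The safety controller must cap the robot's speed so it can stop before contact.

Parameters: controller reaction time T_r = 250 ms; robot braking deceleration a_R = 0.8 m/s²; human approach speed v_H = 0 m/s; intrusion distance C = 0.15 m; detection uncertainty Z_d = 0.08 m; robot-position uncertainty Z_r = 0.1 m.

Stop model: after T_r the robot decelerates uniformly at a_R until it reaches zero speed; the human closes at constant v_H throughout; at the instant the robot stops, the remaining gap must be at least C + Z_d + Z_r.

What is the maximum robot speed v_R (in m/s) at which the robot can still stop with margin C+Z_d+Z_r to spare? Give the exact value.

v_R_max = 11/5 m/s = 2.2000 m/s

collect terms ⇒ (5/8)·v_R² + (1/4)·v_R + (-143/40) = 0
  disc = (1/4)² − 4·(5/8)·(-143/40) = 9 ; √disc = 3
  v_R = (−(1/4) + 3) / (2·(5/8)) = 11/5 m/s
check:
braking lasts T_s = (11/5)/(4/5) = 2.7500 s
robot covers v_R·T_r = 2.2000·0.2500 = 0.5500 m before braking
robot under decel: 2.2000²/(2·0.8000) = 3.0250 m
person approaches 0.0000·(0.2500+2.7500) = 0.0000 m
margins: 0.1500+0.0800+0.1000 = 0.3300 m
sum ≈ 0.5500+3.0250+0.0000+0.3300 ≈ 3.9050 m = S ✓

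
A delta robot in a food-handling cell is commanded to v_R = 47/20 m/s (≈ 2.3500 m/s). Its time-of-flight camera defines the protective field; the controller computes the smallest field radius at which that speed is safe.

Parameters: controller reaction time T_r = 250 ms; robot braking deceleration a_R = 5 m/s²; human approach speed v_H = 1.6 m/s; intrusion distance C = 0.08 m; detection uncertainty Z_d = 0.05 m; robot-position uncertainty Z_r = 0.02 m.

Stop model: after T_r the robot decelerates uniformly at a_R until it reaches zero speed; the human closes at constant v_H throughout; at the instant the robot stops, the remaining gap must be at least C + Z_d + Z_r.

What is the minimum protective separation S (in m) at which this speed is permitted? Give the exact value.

braking lasts T_s = (47/20)/5 = 0.4700 s
reaction-phase robot travel = 2.3500·0.2500 = 0.5875 m
robot covers 2.3500·0.4700 − ½·5.0000·0.4700² = 0.5523 m while stopping
human closes 1.6000·0.7200 = 1.1520 m
margins: 0.0800+0.0500+0.0200 = 0.1500 m
S_min ≈ 0.5875+0.5523+1.1520+0.1500  ⇒  S_min = 9767/4000 m

S_min = 9767/4000 m = 2.4417 m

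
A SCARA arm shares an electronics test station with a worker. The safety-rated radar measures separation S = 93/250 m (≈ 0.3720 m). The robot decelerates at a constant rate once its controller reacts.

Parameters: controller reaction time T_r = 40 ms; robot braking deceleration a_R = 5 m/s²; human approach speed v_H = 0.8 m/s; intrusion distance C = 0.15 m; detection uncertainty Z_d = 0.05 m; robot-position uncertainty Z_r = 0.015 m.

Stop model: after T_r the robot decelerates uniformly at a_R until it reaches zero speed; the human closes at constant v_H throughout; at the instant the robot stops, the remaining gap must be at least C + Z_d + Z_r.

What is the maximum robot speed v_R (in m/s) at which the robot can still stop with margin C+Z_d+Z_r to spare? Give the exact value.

v_R_max = 1/2 m/s = 0.5000 m/s

quadratic (1/10)·v² + (1/5)·v + (-1/8) = 0
  disc = (1/5)² − 4·(1/10)·(-1/8) = 9/100 ; √disc = 3/10
  v_R = (−(1/5) + 3/10) / (2·(1/10)) = 1/2 m/s
check:
braking lasts T_s = (1/2)/5 = 0.1000 s
reaction-phase robot travel = 0.5000·0.0400 = 0.0200 m
braking distance = 0.5000²/(2·5.0000) = 0.0250 m
human over T_r+T_s: 0.8000·(0.0400+0.1000) = 0.1120 m
C+Z_d+Z_r = 0.1500+0.0500+0.0150 = 0.2150 m
sum ≈ 0.0200+0.0250+0.1120+0.2150 ≈ 0.3720 m = S ✓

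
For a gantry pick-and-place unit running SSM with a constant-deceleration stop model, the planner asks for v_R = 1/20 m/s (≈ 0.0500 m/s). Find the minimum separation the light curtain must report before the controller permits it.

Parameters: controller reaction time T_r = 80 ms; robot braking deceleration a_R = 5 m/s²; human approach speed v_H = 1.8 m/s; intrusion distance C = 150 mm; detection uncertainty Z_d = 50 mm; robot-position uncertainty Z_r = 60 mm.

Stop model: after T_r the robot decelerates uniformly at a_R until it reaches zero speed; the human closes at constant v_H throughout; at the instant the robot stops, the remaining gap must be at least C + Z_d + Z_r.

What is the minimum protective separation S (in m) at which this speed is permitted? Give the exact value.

braking lasts T_s = (1/20)/5 = 0.0100 s
robot covers v_R·T_r = 0.0500·0.0800 = 0.0040 m before braking
robot under decel: 0.0500²/(2·5.0000) = 0.0003 m
human over T_r+T_s: 1.8000·(0.0800+0.0100) = 0.1620 m
residual clearance needed = 0.1500+0.0500+0.0600 = 0.2600 m
S_min ≈ 0.0040+0.0003+0.1620+0.2600  ⇒  S_min = 341/800 m

S_min = 341/800 m = 0.4263 m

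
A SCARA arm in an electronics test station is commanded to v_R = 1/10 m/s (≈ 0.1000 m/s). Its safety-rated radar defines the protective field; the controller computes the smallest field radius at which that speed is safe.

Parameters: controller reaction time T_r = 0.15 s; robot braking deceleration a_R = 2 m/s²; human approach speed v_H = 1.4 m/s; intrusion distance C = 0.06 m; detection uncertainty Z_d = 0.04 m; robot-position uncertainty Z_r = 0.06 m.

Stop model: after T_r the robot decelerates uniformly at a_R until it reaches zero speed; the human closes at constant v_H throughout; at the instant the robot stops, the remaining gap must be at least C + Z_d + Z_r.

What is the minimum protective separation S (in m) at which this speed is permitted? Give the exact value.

braking lasts T_s = (1/10)/2 = 0.0500 s
reaction-phase robot travel = 0.1000·0.1500 = 0.0150 m
braking distance = 0.1000²/(2·2.0000) = 0.0025 m
human over T_r+T_s: 1.4000·(0.1500+0.0500) = 0.2800 m
residual clearance needed = 0.0600+0.0400+0.0600 = 0.1600 m
S_min ≈ 0.0150+0.0025+0.2800+0.1600  ⇒  S_min = 183/400 m

S_min = 183/400 m = 0.4575 m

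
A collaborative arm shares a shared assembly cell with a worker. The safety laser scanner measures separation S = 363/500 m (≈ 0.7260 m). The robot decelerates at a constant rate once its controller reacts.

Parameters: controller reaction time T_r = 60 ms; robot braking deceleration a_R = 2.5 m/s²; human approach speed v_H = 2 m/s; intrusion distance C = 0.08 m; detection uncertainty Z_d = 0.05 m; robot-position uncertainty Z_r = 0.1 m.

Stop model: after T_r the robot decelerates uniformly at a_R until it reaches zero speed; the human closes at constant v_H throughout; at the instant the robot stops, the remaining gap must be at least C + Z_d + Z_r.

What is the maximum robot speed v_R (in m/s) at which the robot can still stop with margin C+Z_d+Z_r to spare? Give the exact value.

quadratic (1/5)·v² + (43/50)·v + (-47/125) = 0
  disc = (43/50)² − 4·(1/5)·(-47/125) = 2601/2500 ; √disc = 51/50
  v_R = (−(43/50) + 51/50) / (2·(1/5)) = 2/5 m/s
check:
stop time T_s = (2/5)/(5/2) = 0.1600 s
robot covers v_R·T_r = 0.4000·0.0600 = 0.0240 m before braking
robot under decel: 0.4000²/(2·2.5000) = 0.0320 m
human over T_r+T_s: 2.0000·(0.0600+0.1600) = 0.4400 m
residual clearance needed = 0.0800+0.0500+0.1000 = 0.2300 m
sum ≈ 0.0240+0.0320+0.4400+0.2300 ≈ 0.7260 m = S ✓

v_R_max = 2/5 m/s = 0.4000 m/s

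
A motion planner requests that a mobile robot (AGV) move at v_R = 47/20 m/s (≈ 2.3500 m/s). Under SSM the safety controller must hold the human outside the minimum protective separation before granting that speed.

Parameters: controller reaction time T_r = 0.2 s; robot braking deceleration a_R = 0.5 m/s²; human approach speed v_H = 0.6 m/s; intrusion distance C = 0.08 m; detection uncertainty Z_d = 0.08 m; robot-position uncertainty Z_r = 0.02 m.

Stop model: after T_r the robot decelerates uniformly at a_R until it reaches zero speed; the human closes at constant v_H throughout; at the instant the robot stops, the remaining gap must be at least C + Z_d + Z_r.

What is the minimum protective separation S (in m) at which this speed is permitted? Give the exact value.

T_s = v_R/a_R = (47/20)/(1/2) = 4.7000 s
reaction-phase robot travel = 2.3500·0.2000 = 0.4700 m
robot covers 2.3500·4.7000 − ½·0.5000·4.7000² = 5.5225 m while stopping
person approaches 0.6000·(0.2000+4.7000) = 2.9400 m
margins: 0.0800+0.0800+0.0200 = 0.1800 m
S_min ≈ 0.4700+5.5225+2.9400+0.1800  ⇒  S_min = 729/80 m

S_min = 729/80 m = 9.1125 m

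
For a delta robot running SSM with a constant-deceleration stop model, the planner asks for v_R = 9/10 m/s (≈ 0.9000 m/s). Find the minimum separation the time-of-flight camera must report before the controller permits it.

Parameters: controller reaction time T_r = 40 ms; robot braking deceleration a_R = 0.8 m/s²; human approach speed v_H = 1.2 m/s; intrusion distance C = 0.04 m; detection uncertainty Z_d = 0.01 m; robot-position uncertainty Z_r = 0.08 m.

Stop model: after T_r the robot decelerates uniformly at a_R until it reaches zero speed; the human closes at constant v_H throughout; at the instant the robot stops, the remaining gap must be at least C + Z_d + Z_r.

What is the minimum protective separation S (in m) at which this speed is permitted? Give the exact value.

braking lasts T_s = (9/10)/(4/5) = 1.1250 s
robot in T_r: 0.9000·0.0400 = 0.0360 m
robot under decel: 0.9000²/(2·0.8000) = 0.5062 m
person approaches 1.2000·(0.0400+1.1250) = 1.3980 m
C+Z_d+Z_r = 0.0400+0.0100+0.0800 = 0.1300 m
S_min ≈ 0.0360+0.5062+1.3980+0.1300  ⇒  S_min = 8281/4000 m

S_min = 8281/4000 m = 2.0703 m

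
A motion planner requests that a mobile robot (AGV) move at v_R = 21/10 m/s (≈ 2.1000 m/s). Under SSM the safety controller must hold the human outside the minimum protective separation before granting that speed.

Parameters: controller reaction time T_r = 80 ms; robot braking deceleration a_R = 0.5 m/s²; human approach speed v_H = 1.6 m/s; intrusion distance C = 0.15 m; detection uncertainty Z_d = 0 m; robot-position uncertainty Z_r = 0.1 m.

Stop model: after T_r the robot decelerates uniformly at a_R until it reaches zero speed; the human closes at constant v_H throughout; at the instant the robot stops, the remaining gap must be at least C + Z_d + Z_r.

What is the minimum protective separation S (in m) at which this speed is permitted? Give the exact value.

T_s = v_R/a_R = (21/10)/(1/2) = 4.2000 s
robot in T_r: 2.1000·0.0800 = 0.1680 m
robot under decel: 2.1000²/(2·0.5000) = 4.4100 m
human over T_r+T_s: 1.6000·(0.0800+4.2000) = 6.8480 m
residual clearance needed = 0.1500+0.0000+0.1000 = 0.2500 m
S_min ≈ 0.1680+4.4100+6.8480+0.2500  ⇒  S_min = 2919/250 m

S_min = 2919/250 m = 11.6760 m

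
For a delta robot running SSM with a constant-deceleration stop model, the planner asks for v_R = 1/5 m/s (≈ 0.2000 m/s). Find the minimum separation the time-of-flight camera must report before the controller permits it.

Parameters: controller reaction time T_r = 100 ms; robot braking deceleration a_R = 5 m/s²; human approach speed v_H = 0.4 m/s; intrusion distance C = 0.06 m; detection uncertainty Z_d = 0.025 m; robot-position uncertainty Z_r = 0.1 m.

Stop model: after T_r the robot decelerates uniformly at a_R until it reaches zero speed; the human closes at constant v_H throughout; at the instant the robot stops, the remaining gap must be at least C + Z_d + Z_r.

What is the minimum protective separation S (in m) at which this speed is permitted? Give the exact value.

S_min = 53/200 m = 0.2650 m

braking lasts T_s = (1/5)/5 = 0.0400 s
robot in T_r: 0.2000·0.1000 = 0.0200 m
robot under decel: 0.2000²/(2·5.0000) = 0.0040 m
human closes 0.4000·0.1400 = 0.0560 m
margins: 0.0600+0.0250+0.1000 = 0.1850 m
S_min ≈ 0.0200+0.0040+0.0560+0.1850  ⇒  S_min = 53/200 m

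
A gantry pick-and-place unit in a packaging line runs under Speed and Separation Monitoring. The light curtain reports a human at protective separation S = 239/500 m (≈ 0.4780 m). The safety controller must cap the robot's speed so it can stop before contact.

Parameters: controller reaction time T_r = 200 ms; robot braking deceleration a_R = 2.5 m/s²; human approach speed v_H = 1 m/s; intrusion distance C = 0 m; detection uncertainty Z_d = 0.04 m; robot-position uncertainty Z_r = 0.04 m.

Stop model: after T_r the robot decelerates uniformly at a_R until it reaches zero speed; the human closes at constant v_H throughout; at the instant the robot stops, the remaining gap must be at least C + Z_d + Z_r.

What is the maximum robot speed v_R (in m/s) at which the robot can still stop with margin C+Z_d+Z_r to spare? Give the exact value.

v_R_max = 3/10 m/s = 0.3000 m/s

collect terms ⇒ (1/5)·v_R² + (3/5)·v_R + (-99/500) = 0
  disc = (3/5)² − 4·(1/5)·(-99/500) = 324/625 ; √disc = 18/25
  v_R = (−(3/5) + 18/25) / (2·(1/5)) = 3/10 m/s
check:
braking lasts T_s = (3/10)/(5/2) = 0.1200 s
robot covers v_R·T_r = 0.3000·0.2000 = 0.0600 m before braking
braking distance = 0.3000²/(2·2.5000) = 0.0180 m
person approaches 1.0000·(0.2000+0.1200) = 0.3200 m
residual clearance needed = 0.0000+0.0400+0.0400 = 0.0800 m
sum ≈ 0.0600+0.0180+0.3200+0.0800 ≈ 0.4780 m = S ✓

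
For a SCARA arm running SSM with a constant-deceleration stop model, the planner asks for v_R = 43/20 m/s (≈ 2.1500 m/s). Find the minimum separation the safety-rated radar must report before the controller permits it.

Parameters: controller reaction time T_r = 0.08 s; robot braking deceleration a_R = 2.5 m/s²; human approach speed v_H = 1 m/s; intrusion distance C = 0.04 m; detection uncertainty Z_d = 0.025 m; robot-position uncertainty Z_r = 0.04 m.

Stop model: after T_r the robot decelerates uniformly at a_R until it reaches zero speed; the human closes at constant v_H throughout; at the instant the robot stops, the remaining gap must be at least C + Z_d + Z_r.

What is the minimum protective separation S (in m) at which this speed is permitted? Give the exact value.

S_min = 4283/2000 m = 2.1415 m

stop time T_s = (43/20)/(5/2) = 0.8600 s
robot in T_r: 2.1500·0.0800 = 0.1720 m
robot under decel: 2.1500²/(2·2.5000) = 0.9245 m
human closes 1.0000·0.9400 = 0.9400 m
residual clearance needed = 0.0400+0.0250+0.0400 = 0.1050 m
S_min ≈ 0.1720+0.9245+0.9400+0.1050  ⇒  S_min = 4283/2000 m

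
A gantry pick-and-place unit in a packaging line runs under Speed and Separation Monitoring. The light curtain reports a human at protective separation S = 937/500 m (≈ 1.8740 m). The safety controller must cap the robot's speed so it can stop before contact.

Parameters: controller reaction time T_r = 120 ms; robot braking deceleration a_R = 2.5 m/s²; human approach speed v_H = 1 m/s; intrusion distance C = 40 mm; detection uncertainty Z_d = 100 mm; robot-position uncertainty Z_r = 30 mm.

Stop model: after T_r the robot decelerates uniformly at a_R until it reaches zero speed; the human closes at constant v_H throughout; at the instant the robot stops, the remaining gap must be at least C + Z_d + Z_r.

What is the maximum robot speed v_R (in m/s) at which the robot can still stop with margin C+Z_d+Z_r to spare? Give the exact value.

at the boundary: (1/5)·v² + (13/25)·v + (-198/125) = 0
  disc = (13/25)² − 4·(1/5)·(-198/125) = 961/625 ; √disc = 31/25
  v_R = (−(13/25) + 31/25) / (2·(1/5)) = 9/5 m/s
check:
braking lasts T_s = (9/5)/(5/2) = 0.7200 s
robot covers v_R·T_r = 1.8000·0.1200 = 0.2160 m before braking
robot covers 1.8000·0.7200 − ½·2.5000·0.7200² = 0.6480 m while stopping
human closes 1.0000·0.8400 = 0.8400 m
C+Z_d+Z_r = 0.0400+0.1000+0.0300 = 0.1700 m
sum ≈ 0.2160+0.6480+0.8400+0.1700 ≈ 1.8740 m = S ✓

v_R_max = 9/5 m/s = 1.8000 m/s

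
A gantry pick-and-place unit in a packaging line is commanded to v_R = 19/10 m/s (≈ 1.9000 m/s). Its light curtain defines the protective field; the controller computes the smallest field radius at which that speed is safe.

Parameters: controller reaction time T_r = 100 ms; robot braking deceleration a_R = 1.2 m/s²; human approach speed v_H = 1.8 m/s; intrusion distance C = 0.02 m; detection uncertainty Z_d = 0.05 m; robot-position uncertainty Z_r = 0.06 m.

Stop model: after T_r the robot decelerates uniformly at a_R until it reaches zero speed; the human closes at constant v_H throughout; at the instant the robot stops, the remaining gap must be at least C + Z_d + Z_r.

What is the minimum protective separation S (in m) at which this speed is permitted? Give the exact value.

T_s = v_R/a_R = (19/10)/(6/5) = 1.5833 s
reaction-phase robot travel = 1.9000·0.1000 = 0.1900 m
robot under decel: 1.9000²/(2·1.2000) = 1.5042 m
person approaches 1.8000·(0.1000+1.5833) = 3.0300 m
margins: 0.0200+0.0500+0.0600 = 0.1300 m
S_min ≈ 0.1900+1.5042+3.0300+0.1300  ⇒  S_min = 233/48 m

S_min = 233/48 m = 4.8542 m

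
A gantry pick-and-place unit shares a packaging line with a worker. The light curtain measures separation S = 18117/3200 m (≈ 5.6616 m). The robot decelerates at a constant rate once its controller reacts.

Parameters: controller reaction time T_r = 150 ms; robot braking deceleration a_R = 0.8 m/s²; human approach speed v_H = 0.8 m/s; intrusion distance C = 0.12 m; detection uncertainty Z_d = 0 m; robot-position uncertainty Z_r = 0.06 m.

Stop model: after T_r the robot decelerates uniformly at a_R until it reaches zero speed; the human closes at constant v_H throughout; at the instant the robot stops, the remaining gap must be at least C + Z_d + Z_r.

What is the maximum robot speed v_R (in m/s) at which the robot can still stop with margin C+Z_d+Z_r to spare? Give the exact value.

quadratic (5/8)·v² + (23/20)·v + (-17157/3200) = 0
  disc = (23/20)² − 4·(5/8)·(-17157/3200) = 94249/6400 ; √disc = 307/80
  v_R = (−(23/20) + 307/80) / (2·(5/8)) = 43/20 m/s
check:
braking lasts T_s = (43/20)/(4/5) = 2.6875 s
robot covers v_R·T_r = 2.1500·0.1500 = 0.3225 m before braking
robot under decel: 2.1500²/(2·0.8000) = 2.8891 m
human closes 0.8000·2.8375 = 2.2700 m
residual clearance needed = 0.1200+0.0000+0.0600 = 0.1800 m
sum ≈ 0.3225+2.8891+2.2700+0.1800 ≈ 5.6616 m = S ✓

v_R_max = 43/20 m/s = 2.1500 m/s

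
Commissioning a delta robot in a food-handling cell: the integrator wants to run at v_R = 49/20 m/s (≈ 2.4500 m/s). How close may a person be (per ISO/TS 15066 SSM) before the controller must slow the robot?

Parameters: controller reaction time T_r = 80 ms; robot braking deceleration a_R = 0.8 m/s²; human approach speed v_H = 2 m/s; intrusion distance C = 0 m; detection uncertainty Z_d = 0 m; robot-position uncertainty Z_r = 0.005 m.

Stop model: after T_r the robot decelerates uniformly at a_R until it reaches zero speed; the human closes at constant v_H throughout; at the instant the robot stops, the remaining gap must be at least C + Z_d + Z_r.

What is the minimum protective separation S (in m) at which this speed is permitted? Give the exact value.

stop time T_s = (49/20)/(4/5) = 3.0625 s
reaction-phase robot travel = 2.4500·0.0800 = 0.1960 m
robot under decel: 2.4500²/(2·0.8000) = 3.7516 m
human closes 2.0000·3.1425 = 6.2850 m
residual clearance needed = 0.0000+0.0000+0.0050 = 0.0050 m
S_min ≈ 0.1960+3.7516+6.2850+0.0050  ⇒  S_min = 163801/16000 m

S_min = 163801/16000 m = 10.2376 m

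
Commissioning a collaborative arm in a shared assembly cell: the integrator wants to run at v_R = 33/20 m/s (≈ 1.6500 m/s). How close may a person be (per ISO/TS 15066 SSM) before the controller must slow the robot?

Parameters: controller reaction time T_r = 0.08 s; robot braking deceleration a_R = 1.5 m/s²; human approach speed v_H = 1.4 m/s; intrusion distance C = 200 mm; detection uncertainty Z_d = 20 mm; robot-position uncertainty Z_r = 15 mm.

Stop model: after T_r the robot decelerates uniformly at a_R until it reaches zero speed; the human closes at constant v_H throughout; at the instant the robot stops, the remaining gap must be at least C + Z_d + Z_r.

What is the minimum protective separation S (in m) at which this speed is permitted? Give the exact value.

braking lasts T_s = (33/20)/(3/2) = 1.1000 s
robot covers v_R·T_r = 1.6500·0.0800 = 0.1320 m before braking
robot under decel: 1.6500²/(2·1.5000) = 0.9075 m
human over T_r+T_s: 1.4000·(0.0800+1.1000) = 1.6520 m
margins: 0.2000+0.0200+0.0150 = 0.2350 m
S_min ≈ 0.1320+0.9075+1.6520+0.2350  ⇒  S_min = 5853/2000 m

S_min = 5853/2000 m = 2.9265 m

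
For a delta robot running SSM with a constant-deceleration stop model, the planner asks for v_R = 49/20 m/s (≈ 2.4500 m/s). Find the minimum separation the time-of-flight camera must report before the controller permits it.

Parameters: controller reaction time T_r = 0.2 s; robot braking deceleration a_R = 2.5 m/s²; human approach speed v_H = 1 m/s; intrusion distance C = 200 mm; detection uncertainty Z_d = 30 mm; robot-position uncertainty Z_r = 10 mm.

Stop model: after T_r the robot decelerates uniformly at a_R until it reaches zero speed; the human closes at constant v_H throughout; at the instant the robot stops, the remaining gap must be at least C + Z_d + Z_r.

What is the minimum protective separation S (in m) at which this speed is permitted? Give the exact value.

braking lasts T_s = (49/20)/(5/2) = 0.9800 s
reaction-phase robot travel = 2.4500·0.2000 = 0.4900 m
robot under decel: 2.4500²/(2·2.5000) = 1.2005 m
person approaches 1.0000·(0.2000+0.9800) = 1.1800 m
margins: 0.2000+0.0300+0.0100 = 0.2400 m
S_min ≈ 0.4900+1.2005+1.1800+0.2400  ⇒  S_min = 6221/2000 m

S_min = 6221/2000 m = 3.1105 m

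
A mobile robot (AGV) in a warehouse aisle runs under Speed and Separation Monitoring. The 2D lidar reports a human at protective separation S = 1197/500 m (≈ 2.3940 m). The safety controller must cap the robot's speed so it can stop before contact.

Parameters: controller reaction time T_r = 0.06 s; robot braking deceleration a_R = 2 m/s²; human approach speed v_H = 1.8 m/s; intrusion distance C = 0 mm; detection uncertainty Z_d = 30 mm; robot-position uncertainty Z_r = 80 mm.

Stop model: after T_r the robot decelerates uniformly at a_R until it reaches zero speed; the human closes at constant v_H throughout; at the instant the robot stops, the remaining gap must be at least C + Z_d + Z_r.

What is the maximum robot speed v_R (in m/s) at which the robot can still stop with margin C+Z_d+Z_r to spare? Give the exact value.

v_R_max = 8/5 m/s = 1.6000 m/s

at the boundary: (1/4)·v² + (24/25)·v + (-272/125) = 0
  disc = (24/25)² − 4·(1/4)·(-272/125) = 1936/625 ; √disc = 44/25
  v_R = (−(24/25) + 44/25) / (2·(1/4)) = 8/5 m/s
check:
stop time T_s = (8/5)/2 = 0.8000 s
robot in T_r: 1.6000·0.0600 = 0.0960 m
braking distance = 1.6000²/(2·2.0000) = 0.6400 m
human over T_r+T_s: 1.8000·(0.0600+0.8000) = 1.5480 m
margins: 0.0000+0.0300+0.0800 = 0.1100 m
sum ≈ 0.0960+0.6400+1.5480+0.1100 ≈ 2.3940 m = S ✓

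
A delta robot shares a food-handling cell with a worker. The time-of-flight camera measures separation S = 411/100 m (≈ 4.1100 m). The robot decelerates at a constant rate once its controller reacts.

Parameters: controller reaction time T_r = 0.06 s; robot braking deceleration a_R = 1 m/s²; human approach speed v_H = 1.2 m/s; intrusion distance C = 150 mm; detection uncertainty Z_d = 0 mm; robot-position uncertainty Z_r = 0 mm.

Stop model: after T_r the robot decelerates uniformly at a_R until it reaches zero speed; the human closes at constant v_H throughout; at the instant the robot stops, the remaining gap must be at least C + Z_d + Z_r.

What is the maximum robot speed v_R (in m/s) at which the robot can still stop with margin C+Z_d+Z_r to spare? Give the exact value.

v_R_max = 9/5 m/s = 1.8000 m/s

quadratic (1/2)·v² + (63/50)·v + (-486/125) = 0
  disc = (63/50)² − 4·(1/2)·(-486/125) = 23409/2500 ; √disc = 153/50
  v_R = (−(63/50) + 153/50) / (2·(1/2)) = 9/5 m/s
check:
stop time T_s = (9/5)/1 = 1.8000 s
robot in T_r: 1.8000·0.0600 = 0.1080 m
braking distance = 1.8000²/(2·1.0000) = 1.6200 m
human over T_r+T_s: 1.2000·(0.0600+1.8000) = 2.2320 m
C+Z_d+Z_r = 0.1500+0.0000+0.0000 = 0.1500 m
sum ≈ 0.1080+1.6200+2.2320+0.1500 ≈ 4.1100 m = S ✓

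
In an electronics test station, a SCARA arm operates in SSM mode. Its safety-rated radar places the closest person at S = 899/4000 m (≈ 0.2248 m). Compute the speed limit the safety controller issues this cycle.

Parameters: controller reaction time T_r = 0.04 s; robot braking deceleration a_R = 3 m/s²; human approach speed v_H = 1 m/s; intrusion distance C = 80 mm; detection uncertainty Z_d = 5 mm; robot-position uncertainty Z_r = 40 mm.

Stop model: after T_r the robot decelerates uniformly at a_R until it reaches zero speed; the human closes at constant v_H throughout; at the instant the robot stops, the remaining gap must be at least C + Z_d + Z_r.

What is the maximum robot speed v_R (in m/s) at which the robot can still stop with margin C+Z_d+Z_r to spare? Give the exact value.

collect terms ⇒ (1/6)·v_R² + (28/75)·v_R + (-239/4000) = 0
  disc = (28/75)² − 4·(1/6)·(-239/4000) = 16129/90000 ; √disc = 127/300
  v_R = (−(28/75) + 127/300) / (2·(1/6)) = 3/20 m/s
check:
T_s = v_R/a_R = (3/20)/3 = 0.0500 s
robot in T_r: 0.1500·0.0400 = 0.0060 m
braking distance = 0.1500²/(2·3.0000) = 0.0037 m
human closes 1.0000·0.0900 = 0.0900 m
margins: 0.0800+0.0050+0.0400 = 0.1250 m
sum ≈ 0.0060+0.0037+0.0900+0.1250 ≈ 0.2248 m = S ✓

v_R_max = 3/20 m/s = 0.1500 m/s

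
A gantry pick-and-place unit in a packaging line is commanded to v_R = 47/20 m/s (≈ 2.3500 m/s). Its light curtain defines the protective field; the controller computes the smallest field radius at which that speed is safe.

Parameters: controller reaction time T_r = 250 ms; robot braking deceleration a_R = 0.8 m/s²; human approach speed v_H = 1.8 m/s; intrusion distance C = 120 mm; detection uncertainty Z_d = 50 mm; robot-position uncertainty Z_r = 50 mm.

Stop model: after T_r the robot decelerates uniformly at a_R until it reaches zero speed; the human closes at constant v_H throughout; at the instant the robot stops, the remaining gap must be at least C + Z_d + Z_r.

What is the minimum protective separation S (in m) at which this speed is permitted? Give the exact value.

T_s = v_R/a_R = (47/20)/(4/5) = 2.9375 s
robot covers v_R·T_r = 2.3500·0.2500 = 0.5875 m before braking
robot covers 2.3500·2.9375 − ½·0.8000·2.9375² = 3.4516 m while stopping
person approaches 1.8000·(0.2500+2.9375) = 5.7375 m
margins: 0.1200+0.0500+0.0500 = 0.2200 m
S_min ≈ 0.5875+3.4516+5.7375+0.2200  ⇒  S_min = 31989/3200 m

S_min = 31989/3200 m = 9.9966 m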